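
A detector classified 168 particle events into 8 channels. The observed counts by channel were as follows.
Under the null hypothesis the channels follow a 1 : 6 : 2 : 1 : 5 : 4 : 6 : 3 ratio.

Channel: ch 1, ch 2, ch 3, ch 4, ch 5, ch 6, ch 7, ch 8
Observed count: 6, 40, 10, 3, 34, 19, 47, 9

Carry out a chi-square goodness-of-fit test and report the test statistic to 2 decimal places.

11.71

Ratio total = 28. Expected counts: 168×1/28 = 6, 168×6/28 = 36, 168×2/28 = 12, 168×1/28 = 6, 168×5/28 = 30, 168×4/28 = 24, 168×6/28 = 36, 168×3/28 = 18.
χ² = (6−6)²/6 + (40−36)²/36 + (10−12)²/12 + (3−6)²/6 + (34−30)²/30 + (19−24)²/24 + (47−36)²/36 + (9−18)²/18
   = 0.000 + 0.444 + 0.333 + 1.500 + 0.533 + 1.042 + 3.361 + 4.500
Sum = 11.71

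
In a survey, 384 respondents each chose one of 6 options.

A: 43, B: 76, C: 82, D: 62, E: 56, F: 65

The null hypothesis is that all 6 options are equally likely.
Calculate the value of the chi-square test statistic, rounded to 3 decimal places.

Expected count for each of the 6 categories: 384/6 = 64.
cat         O        E   (O−E)²/E
A          43       64     6.8906
B          76       64     2.2500
C          82       64     5.0625
D          62       64     0.0625
E          56       64     1.0000
F          65       64     0.0156
Sum = 15.281

15.281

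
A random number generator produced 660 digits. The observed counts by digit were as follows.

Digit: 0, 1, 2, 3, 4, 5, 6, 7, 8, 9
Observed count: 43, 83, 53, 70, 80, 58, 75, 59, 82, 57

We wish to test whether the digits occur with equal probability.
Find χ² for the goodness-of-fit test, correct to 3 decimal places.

26.212

Expected count for each of the 10 categories: 660/10 = 66.
χ² = (43−66)²/66 + (83−66)²/66 + (53−66)²/66 + (70−66)²/66 + (80−66)²/66 + (58−66)²/66 + (75−66)²/66 + (59−66)²/66 + (82−66)²/66 + (57−66)²/66
   = 8.0152 + 4.3788 + 2.5606 + 0.2424 + 2.9697 + 0.9697 + 1.2273 + 0.7424 + 3.8788 + 1.2273
Sum = 26.212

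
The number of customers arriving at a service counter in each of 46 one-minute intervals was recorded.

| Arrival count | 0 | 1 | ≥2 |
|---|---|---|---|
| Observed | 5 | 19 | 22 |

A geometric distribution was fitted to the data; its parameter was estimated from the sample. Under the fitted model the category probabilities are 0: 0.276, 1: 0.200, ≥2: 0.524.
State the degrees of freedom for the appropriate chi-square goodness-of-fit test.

There are k = 3 categories and 1 parameter estimated from the data, so df = 3 − 1 − 1 = 1.

1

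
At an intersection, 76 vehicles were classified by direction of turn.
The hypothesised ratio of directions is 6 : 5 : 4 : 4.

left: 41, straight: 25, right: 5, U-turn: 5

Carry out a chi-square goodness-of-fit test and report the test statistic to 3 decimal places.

28.417

Ratio total = 19. Expected counts: 76×6/19 = 24, 76×5/19 = 20, 76×4/19 = 16, 76×4/19 = 16.
χ² = (41−24)²/24 + (25−20)²/20 + (5−16)²/16 + (5−16)²/16
   = 12.0417 + 1.2500 + 7.5625 + 7.5625
Sum = 28.417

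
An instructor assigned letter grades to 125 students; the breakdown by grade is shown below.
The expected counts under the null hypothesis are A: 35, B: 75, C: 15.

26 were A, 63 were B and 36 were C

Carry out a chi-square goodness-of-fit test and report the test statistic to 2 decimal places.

33.63

cat         O        E   (O−E)²/E
A          26       35      2.314
B          63       75      1.920
C          36       15     29.400
Sum = 33.63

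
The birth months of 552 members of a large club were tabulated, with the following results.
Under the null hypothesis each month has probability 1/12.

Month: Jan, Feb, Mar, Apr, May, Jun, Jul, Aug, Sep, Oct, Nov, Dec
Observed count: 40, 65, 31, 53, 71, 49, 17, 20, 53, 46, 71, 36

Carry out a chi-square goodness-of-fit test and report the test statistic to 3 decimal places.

78.174

Expected count for each of the 12 categories: 552/12 = 46.
χ² = (40−46)²/46 + (65−46)²/46 + (31−46)²/46 + (53−46)²/46 + (71−46)²/46 + (49−46)²/46 + (17−46)²/46 + (20−46)²/46 + (53−46)²/46 + (46−46)²/46 + (71−46)²/46 + (36−46)²/46
   = 0.7826 + 7.8478 + 4.8913 + 1.0652 + 13.5870 + 0.1957 + 18.2826 + 14.6957 + 1.0652 + 0.0000 + 13.5870 + 2.1739
Sum = 78.174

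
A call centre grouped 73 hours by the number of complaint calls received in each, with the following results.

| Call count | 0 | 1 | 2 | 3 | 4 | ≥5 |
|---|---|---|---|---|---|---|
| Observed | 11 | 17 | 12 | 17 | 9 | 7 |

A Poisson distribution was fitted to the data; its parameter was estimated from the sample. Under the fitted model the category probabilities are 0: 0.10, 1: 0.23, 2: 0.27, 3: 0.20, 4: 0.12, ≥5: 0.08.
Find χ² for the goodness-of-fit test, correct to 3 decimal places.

5.525

Expected counts E_i = n·p_i: 73×0.10 = 7.3, 73×0.23 = 16.79, 73×0.27 = 19.71, 73×0.20 = 14.6, 73×0.12 = 8.76, 73×0.08 = 5.84.
χ² = (11−7.3)²/7.3 + (17−16.79)²/16.79 + (12−19.71)²/19.71 + (17−14.6)²/14.6 + (9−8.76)²/8.76 + (7−5.84)²/5.84
   = 1.8753 + 0.0026 + 3.0159 + 0.3945 + 0.0066 + 0.2304
Sum = 5.525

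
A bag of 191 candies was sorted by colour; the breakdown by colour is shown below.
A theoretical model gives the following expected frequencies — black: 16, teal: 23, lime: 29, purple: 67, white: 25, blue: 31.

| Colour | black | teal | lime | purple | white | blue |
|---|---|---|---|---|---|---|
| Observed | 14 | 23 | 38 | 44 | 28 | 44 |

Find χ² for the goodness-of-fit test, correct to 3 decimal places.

black: (14 − 16)²/16 = 4/16 = 0.2500
teal: (23 − 23)²/23 = 0/23 = 0.0000
lime: (38 − 29)²/29 = 81/29 = 2.7931
purple: (44 − 67)²/67 = 529/67 = 7.8955
white: (28 − 25)²/25 = 9/25 = 0.3600
blue: (44 − 31)²/31 = 169/31 = 5.4516
Sum = 16.750

16.750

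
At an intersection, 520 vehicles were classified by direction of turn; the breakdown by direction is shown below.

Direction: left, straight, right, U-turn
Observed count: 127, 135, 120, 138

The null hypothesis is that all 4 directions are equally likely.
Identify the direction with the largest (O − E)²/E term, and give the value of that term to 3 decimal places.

Under H₀ each category has probability 1/4, so each expected count is 520/4 = 130.
left: (127 − 130)²/130 = 9/130 = 0.0692
straight: (135 − 130)²/130 = 25/130 = 0.1923
right: (120 − 130)²/130 = 100/130 = 0.7692
U-turn: (138 − 130)²/130 = 64/130 = 0.4923
The largest term is for right: 0.769.

right, 0.769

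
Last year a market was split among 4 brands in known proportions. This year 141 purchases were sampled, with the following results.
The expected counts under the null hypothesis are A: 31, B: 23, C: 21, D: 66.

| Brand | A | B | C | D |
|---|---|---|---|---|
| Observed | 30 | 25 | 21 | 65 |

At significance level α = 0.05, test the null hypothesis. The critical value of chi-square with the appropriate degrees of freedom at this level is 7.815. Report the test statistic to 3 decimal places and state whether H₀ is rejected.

χ² = (30−31)²/31 + (25−23)²/23 + (21−21)²/21 + (65−66)²/66
   = 0.0323 + 0.1739 + 0.0000 + 0.0152
Sum = 0.221
df = 3. Since 0.221 < 7.815, we do not reject H₀.

0.221; do not reject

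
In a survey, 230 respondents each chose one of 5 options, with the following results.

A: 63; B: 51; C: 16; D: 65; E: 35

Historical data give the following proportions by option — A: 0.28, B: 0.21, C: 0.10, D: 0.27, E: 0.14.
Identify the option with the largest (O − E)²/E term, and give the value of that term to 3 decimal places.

Expected counts E_i = n·p_i: 230×0.28 = 64.4, 230×0.21 = 48.3, 230×0.10 = 23, 230×0.27 = 62.1, 230×0.14 = 32.2.
A: (63 − 64.4)²/64.4 = 1.96/64.4 = 0.0304
B: (51 − 48.3)²/48.3 = 7.29/48.3 = 0.1509
C: (16 − 23)²/23 = 49/23 = 2.1304
D: (65 − 62.1)²/62.1 = 8.41/62.1 = 0.1354
E: (35 − 32.2)²/32.2 = 7.84/32.2 = 0.2435
The largest term is for C: 2.130.

C, 2.130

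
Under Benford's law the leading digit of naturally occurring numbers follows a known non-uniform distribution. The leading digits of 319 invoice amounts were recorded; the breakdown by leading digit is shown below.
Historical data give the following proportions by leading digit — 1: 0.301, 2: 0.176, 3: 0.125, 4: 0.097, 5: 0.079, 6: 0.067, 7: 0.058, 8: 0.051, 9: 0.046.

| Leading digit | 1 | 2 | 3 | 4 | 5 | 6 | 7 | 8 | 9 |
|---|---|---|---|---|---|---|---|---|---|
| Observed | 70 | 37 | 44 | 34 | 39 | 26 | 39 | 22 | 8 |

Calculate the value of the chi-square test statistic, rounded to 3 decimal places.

50.628

Expected counts E_i = n·p_i: 319×0.301 = 96.019, 319×0.176 = 56.144, 319×0.125 = 39.875, 319×0.097 = 30.943, 319×0.079 = 25.201, 319×0.067 = 21.373, 319×0.058 = 18.502, 319×0.051 = 16.269, 319×0.046 = 14.674.
χ² = (70−96.019)²/96.019 + (37−56.144)²/56.144 + (44−39.875)²/39.875 + (34−30.943)²/30.943 + (39−25.201)²/25.201 + (26−21.373)²/21.373 + (39−18.502)²/18.502 + (22−16.269)²/16.269 + (8−14.674)²/14.674
   = 7.0506 + 6.5277 + 0.4267 + 0.3020 + 7.5557 + 1.0017 + 22.7093 + 2.0188 + 3.0355
Sum = 50.628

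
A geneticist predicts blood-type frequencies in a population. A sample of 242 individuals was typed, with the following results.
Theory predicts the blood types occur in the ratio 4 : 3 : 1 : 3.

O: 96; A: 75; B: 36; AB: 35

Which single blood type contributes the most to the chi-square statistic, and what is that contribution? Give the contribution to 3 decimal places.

Ratio total = 11. Expected counts: 242×4/11 = 88, 242×3/11 = 66, 242×1/11 = 22, 242×3/11 = 66.
χ² = (96−88)²/88 + (75−66)²/66 + (36−22)²/22 + (35−66)²/66
   = 0.7273 + 1.2273 + 8.9091 + 14.5606
The largest term is for AB: 14.561.

AB, 14.561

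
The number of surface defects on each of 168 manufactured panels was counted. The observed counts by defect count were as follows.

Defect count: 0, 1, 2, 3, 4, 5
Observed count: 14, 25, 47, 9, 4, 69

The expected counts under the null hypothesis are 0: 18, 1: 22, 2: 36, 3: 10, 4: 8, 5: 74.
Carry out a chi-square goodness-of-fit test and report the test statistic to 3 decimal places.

0: (14 − 18)²/18 = 16/18 = 0.8889
1: (25 − 22)²/22 = 9/22 = 0.4091
2: (47 − 36)²/36 = 121/36 = 3.3611
3: (9 − 10)²/10 = 1/10 = 0.1000
4: (4 − 8)²/8 = 16/8 = 2.0000
5: (69 − 74)²/74 = 25/74 = 0.3378
Sum = 7.097

7.097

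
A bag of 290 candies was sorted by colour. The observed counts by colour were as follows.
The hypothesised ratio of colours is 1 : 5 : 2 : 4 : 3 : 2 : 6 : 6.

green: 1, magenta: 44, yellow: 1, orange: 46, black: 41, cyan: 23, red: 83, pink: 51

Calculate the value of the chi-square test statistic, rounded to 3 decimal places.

Ratio total = 29. Expected counts: 290×1/29 = 10, 290×5/29 = 50, 290×2/29 = 20, 290×4/29 = 40, 290×3/29 = 30, 290×2/29 = 20, 290×6/29 = 60, 290×6/29 = 60.
χ² = (1−10)²/10 + (44−50)²/50 + (1−20)²/20 + (46−40)²/40 + (41−30)²/30 + (23−20)²/20 + (83−60)²/60 + (51−60)²/60
   = 8.1000 + 0.7200 + 18.0500 + 0.9000 + 4.0333 + 0.4500 + 8.8167 + 1.3500
Sum = 42.420

42.420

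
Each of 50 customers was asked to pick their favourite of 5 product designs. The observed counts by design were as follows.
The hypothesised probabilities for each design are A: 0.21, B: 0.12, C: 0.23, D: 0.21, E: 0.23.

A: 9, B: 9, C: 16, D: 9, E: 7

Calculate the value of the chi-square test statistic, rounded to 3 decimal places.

Expected counts E_i = n·p_i: 50×0.21 = 10.5, 50×0.12 = 6, 50×0.23 = 11.5, 50×0.21 = 10.5, 50×0.23 = 11.5.
A: (9 − 10.5)²/10.5 = 2.25/10.5 = 0.2143
B: (9 − 6)²/6 = 9/6 = 1.5000
C: (16 − 11.5)²/11.5 = 20.25/11.5 = 1.7609
D: (9 − 10.5)²/10.5 = 2.25/10.5 = 0.2143
E: (7 − 11.5)²/11.5 = 20.25/11.5 = 1.7609
Sum = 5.450

5.450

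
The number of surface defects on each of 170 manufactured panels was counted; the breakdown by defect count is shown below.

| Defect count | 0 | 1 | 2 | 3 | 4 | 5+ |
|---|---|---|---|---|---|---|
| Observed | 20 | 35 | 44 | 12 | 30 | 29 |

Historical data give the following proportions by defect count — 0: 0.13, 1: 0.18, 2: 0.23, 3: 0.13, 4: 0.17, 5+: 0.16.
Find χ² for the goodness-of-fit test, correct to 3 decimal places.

Expected counts E_i = n·p_i: 170×0.13 = 22.1, 170×0.18 = 30.6, 170×0.23 = 39.1, 170×0.13 = 22.1, 170×0.17 = 28.9, 170×0.16 = 27.2.
cat         O        E   (O−E)²/E
0          20     22.1     0.1995
1          35     30.6     0.6327
2          44     39.1     0.6141
3          12     22.1     4.6158
4          30     28.9     0.0419
5+         29     27.2     0.1191
Sum = 6.223

6.223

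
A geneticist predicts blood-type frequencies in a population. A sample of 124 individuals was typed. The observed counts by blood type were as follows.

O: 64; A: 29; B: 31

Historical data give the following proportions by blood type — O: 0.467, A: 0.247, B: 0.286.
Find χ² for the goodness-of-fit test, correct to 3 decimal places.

1.289

Expected counts E_i = n·p_i: 124×0.467 = 57.908, 124×0.247 = 30.628, 124×0.286 = 35.464.
O: (64 − 57.908)²/57.908 = 37.112464/57.908 = 0.6409
A: (29 − 30.628)²/30.628 = 2.650384/30.628 = 0.0865
B: (31 − 35.464)²/35.464 = 19.927296/35.464 = 0.5619
Sum = 1.289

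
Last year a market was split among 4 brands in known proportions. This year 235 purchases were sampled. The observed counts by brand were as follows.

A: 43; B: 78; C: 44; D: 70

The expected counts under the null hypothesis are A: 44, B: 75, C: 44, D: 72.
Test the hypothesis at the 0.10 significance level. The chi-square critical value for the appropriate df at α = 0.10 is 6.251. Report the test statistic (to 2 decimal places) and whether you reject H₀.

0.20; do not reject

A: (43 − 44)²/44 = 1/44 = 0.023
B: (78 − 75)²/75 = 9/75 = 0.120
C: (44 − 44)²/44 = 0/44 = 0.000
D: (70 − 72)²/72 = 4/72 = 0.056
Sum = 0.20
df = 3. Since 0.20 < 6.251, we do not reject H₀.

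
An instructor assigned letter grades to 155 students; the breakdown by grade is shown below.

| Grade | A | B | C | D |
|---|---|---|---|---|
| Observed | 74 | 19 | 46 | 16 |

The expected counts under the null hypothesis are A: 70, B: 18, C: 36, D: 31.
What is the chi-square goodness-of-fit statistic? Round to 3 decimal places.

10.320

A: (74 − 70)²/70 = 16/70 = 0.2286
B: (19 − 18)²/18 = 1/18 = 0.0556
C: (46 − 36)²/36 = 100/36 = 2.7778
D: (16 − 31)²/31 = 225/31 = 7.2581
Sum = 10.320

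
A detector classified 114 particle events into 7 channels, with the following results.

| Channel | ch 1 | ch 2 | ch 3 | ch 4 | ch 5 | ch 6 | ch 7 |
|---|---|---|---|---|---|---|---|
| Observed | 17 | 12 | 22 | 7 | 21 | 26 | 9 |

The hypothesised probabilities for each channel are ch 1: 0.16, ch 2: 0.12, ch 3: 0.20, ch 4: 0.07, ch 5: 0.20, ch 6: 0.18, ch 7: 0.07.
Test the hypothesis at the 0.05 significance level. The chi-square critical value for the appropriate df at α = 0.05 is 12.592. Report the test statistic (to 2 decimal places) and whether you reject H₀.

2.17; do not reject

Expected counts E_i = n·p_i: 114×0.16 = 18.24, 114×0.12 = 13.68, 114×0.20 = 22.8, 114×0.07 = 7.98, 114×0.20 = 22.8, 114×0.18 = 20.52, 114×0.07 = 7.98.
cat         O        E   (O−E)²/E
ch 1       17    18.24      0.084
ch 2       12    13.68      0.206
ch 3       22     22.8      0.028
ch 4        7     7.98      0.120
ch 5       21     22.8      0.142
ch 6       26    20.52      1.463
ch 7        9     7.98      0.130
Sum = 2.17
df = 6. Since 2.17 < 12.592, we do not reject H₀.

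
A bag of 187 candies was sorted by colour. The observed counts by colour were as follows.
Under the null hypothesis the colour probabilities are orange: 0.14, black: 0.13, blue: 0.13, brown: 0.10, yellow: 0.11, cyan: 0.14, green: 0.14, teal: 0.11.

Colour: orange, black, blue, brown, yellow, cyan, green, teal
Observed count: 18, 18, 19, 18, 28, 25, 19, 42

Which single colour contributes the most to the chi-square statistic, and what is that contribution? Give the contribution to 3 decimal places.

teal, 22.326

Expected counts E_i = n·p_i: 187×0.14 = 26.18, 187×0.13 = 24.31, 187×0.13 = 24.31, 187×0.10 = 18.7, 187×0.11 = 20.57, 187×0.14 = 26.18, 187×0.14 = 26.18, 187×0.11 = 20.57.
χ² = (18−26.18)²/26.18 + (18−24.31)²/24.31 + (19−24.31)²/24.31 + (18−18.7)²/18.7 + (28−20.57)²/20.57 + (25−26.18)²/26.18 + (19−26.18)²/26.18 + (42−20.57)²/20.57
   = 2.5559 + 1.6378 + 1.1599 + 0.0262 + 2.6838 + 0.0532 + 1.9692 + 22.3260
The largest term is for teal: 22.326.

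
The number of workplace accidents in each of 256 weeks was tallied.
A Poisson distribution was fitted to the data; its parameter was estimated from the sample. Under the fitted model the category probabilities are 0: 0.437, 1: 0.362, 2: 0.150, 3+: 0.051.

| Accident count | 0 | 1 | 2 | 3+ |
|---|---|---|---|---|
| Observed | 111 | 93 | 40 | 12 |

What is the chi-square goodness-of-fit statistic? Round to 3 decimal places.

0.160

Expected counts E_i = n·p_i: 256×0.437 = 111.872, 256×0.362 = 92.672, 256×0.150 = 38.4, 256×0.051 = 13.056.
cat         O        E   (O−E)²/E
0         111  111.872     0.0068
1          93   92.672     0.0012
2          40     38.4     0.0667
3+         12   13.056     0.0854
Sum = 0.160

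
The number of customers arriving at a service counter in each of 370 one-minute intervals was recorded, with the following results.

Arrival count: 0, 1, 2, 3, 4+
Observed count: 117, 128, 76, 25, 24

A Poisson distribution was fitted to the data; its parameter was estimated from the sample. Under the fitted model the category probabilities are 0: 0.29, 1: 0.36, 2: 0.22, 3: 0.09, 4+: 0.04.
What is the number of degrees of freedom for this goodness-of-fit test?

3

There are k = 5 categories and 1 parameter estimated from the data, so df = 5 − 1 − 1 = 3.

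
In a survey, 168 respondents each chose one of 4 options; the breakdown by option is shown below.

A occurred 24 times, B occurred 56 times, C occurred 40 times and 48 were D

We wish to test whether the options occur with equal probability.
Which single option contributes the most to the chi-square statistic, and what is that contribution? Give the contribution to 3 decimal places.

Under H₀ each category has probability 1/4, so each expected count is 168/4 = 42.
χ² = (24−42)²/42 + (56−42)²/42 + (40−42)²/42 + (48−42)²/42
   = 7.7143 + 4.6667 + 0.0952 + 0.8571
The largest term is for A: 7.714.

A, 7.714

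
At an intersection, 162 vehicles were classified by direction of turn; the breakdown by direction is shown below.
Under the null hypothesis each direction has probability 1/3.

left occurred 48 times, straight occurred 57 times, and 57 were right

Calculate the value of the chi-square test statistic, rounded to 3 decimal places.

1.000

Under H₀ each category has probability 1/3, so each expected count is 162/3 = 54.
χ² = (48−54)²/54 + (57−54)²/54 + (57−54)²/54
   = 0.6667 + 0.1667 + 0.1667
Sum = 1.000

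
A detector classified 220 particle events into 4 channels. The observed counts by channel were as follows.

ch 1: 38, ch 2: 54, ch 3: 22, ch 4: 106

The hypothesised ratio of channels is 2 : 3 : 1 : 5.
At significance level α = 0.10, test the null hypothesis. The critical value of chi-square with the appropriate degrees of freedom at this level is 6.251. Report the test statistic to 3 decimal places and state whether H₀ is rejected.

1.260; do not reject

Ratio total = 11. Expected counts: 220×2/11 = 40, 220×3/11 = 60, 220×1/11 = 20, 220×5/11 = 100.
cat         O        E   (O−E)²/E
ch 1       38       40     0.1000
ch 2       54       60     0.6000
ch 3       22       20     0.2000
ch 4      106      100     0.3600
Sum = 1.260
df = 3. Since 1.260 < 6.251, we do not reject H₀.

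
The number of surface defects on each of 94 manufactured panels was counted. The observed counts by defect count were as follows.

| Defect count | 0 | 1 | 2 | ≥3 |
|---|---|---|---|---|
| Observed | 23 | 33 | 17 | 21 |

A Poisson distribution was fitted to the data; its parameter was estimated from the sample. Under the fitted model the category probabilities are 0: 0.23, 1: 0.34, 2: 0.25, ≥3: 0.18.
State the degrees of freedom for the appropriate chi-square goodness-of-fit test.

There are k = 4 categories and 1 parameter estimated from the data, so df = 4 − 1 − 1 = 2.

2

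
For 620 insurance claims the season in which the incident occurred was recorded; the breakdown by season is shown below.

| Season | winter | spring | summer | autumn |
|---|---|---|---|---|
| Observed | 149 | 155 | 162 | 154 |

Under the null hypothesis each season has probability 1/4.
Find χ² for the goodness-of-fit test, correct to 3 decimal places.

Under H₀ each category has probability 1/4, so each expected count is 620/4 = 155.
χ² = (149−155)²/155 + (155−155)²/155 + (162−155)²/155 + (154−155)²/155
   = 0.2323 + 0.0000 + 0.3161 + 0.0065
Sum = 0.555

0.555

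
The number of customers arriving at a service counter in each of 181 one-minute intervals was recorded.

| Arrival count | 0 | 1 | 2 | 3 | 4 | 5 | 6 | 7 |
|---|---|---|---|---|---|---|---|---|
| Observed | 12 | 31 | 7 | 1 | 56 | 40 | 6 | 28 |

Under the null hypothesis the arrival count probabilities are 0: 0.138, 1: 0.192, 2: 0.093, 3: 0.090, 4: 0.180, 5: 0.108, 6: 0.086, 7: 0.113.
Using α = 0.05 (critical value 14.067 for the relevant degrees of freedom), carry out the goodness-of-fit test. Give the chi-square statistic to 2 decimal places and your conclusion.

74.14; reject

Expected counts E_i = n·p_i: 181×0.138 = 24.978, 181×0.192 = 34.752, 181×0.093 = 16.833, 181×0.090 = 16.29, 181×0.180 = 32.58, 181×0.108 = 19.548, 181×0.086 = 15.566, 181×0.113 = 20.453.
cat         O        E   (O−E)²/E
0          12   24.978      6.743
1          31   34.752      0.405
2           7   16.833      5.744
3           1    16.29     14.351
4          56    32.58     16.835
5          40   19.548     21.398
6           6   15.566      5.879
7          28   20.453      2.785
Sum = 74.14
df = 7. Since 74.14 > 14.067, we reject H₀.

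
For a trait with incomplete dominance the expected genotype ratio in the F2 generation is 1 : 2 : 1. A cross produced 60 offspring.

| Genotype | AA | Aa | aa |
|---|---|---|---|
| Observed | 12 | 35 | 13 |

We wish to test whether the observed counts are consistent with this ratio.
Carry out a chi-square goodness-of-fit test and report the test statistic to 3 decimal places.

Ratio total = 4. Expected counts: 60×1/4 = 15, 60×2/4 = 30, 60×1/4 = 15.
cat         O        E   (O−E)²/E
AA         12       15     0.6000
Aa         35       30     0.8333
aa         13       15     0.2667
Sum = 1.700

1.700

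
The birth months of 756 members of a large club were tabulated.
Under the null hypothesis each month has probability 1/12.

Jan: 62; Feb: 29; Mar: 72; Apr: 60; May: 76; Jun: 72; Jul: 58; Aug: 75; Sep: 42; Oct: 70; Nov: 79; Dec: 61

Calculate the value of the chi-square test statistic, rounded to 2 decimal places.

Under H₀ each category has probability 1/12, so each expected count is 756/12 = 63.
cat         O        E   (O−E)²/E
Jan        62       63      0.016
Feb        29       63     18.349
Mar        72       63      1.286
Apr        60       63      0.143
May        76       63      2.683
Jun        72       63      1.286
Jul        58       63      0.397
Aug        75       63      2.286
Sep        42       63      7.000
Oct        70       63      0.778
Nov        79       63      4.063
Dec        61       63      0.063
Sum = 38.35

38.35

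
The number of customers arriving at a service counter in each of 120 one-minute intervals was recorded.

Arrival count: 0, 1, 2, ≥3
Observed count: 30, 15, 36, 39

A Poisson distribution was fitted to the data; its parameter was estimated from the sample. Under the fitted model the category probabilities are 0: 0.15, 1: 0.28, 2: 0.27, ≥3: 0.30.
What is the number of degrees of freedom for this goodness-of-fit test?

There are k = 4 categories and 1 parameter estimated from the data, so df = 4 − 1 − 1 = 2.

2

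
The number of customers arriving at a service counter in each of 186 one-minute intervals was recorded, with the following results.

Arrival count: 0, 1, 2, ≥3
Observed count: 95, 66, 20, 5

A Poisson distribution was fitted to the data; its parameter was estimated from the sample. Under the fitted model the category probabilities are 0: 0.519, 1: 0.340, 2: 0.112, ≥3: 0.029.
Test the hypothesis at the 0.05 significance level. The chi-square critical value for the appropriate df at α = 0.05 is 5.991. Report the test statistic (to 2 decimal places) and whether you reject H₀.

0.21; do not reject

Expected counts E_i = n·p_i: 186×0.519 = 96.534, 186×0.340 = 63.24, 186×0.112 = 20.832, 186×0.029 = 5.394.
0: (95 − 96.534)²/96.534 = 2.353156/96.534 = 0.024
1: (66 − 63.24)²/63.24 = 7.6176/63.24 = 0.120
2: (20 − 20.832)²/20.832 = 0.692224/20.832 = 0.033
≥3: (5 − 5.394)²/5.394 = 0.155236/5.394 = 0.029
Sum = 0.21
df = 2. Since 0.21 < 5.991, we do not reject H₀.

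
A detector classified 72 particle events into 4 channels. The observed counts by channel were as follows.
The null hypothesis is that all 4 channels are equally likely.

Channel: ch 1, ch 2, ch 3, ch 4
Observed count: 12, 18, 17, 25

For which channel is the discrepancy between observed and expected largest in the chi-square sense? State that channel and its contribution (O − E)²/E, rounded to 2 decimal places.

ch 4, 2.72

Expected count for each of the 4 categories: 72/4 = 18.
ch 1: (12 − 18)²/18 = 36/18 = 2.000
ch 2: (18 − 18)²/18 = 0/18 = 0.000
ch 3: (17 − 18)²/18 = 1/18 = 0.056
ch 4: (25 − 18)²/18 = 49/18 = 2.722
The largest term is for ch 4: 2.72.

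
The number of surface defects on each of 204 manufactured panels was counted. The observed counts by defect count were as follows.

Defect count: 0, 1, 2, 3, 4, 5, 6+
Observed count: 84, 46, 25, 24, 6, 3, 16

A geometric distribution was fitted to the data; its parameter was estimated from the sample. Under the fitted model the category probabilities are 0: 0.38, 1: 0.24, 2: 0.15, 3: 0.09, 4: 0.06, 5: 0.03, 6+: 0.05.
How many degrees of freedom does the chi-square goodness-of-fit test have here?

There are k = 7 categories and 1 parameter estimated from the data, so df = 7 − 1 − 1 = 5.

5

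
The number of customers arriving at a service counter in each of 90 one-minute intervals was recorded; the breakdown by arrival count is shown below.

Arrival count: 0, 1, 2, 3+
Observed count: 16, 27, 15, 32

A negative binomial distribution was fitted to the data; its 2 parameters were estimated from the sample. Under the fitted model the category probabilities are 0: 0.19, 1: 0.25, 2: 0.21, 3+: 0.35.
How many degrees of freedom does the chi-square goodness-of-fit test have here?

There are k = 4 categories and 2 parameters estimated from the data, so df = 4 − 1 − 2 = 1.

1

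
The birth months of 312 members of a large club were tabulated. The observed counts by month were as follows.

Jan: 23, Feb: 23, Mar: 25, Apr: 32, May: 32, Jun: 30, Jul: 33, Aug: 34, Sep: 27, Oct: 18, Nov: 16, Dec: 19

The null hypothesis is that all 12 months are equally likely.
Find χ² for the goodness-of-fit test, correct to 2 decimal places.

Under H₀ each category has probability 1/12, so each expected count is 312/12 = 26.
cat         O        E   (O−E)²/E
Jan        23       26      0.346
Feb        23       26      0.346
Mar        25       26      0.038
Apr        32       26      1.385
May        32       26      1.385
Jun        30       26      0.615
Jul        33       26      1.885
Aug        34       26      2.462
Sep        27       26      0.038
Oct        18       26      2.462
Nov        16       26      3.846
Dec        19       26      1.885
Sum = 16.69

16.69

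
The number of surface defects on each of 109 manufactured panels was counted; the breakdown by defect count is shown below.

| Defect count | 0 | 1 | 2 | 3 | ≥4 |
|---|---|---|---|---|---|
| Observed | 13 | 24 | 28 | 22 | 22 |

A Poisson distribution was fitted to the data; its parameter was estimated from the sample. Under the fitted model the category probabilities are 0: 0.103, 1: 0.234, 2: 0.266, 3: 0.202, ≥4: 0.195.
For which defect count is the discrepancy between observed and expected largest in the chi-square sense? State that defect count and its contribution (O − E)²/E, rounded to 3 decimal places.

Expected counts E_i = n·p_i: 109×0.103 = 11.227, 109×0.234 = 25.506, 109×0.266 = 28.994, 109×0.202 = 22.018, 109×0.195 = 21.255.
0: (13 − 11.227)²/11.227 = 3.143529/11.227 = 0.2800
1: (24 − 25.506)²/25.506 = 2.268036/25.506 = 0.0889
2: (28 − 28.994)²/28.994 = 0.988036/28.994 = 0.0341
3: (22 − 22.018)²/22.018 = 0.000324/22.018 = 0.0000
≥4: (22 − 21.255)²/21.255 = 0.555025/21.255 = 0.0261
The largest term is for 0: 0.280.

0, 0.280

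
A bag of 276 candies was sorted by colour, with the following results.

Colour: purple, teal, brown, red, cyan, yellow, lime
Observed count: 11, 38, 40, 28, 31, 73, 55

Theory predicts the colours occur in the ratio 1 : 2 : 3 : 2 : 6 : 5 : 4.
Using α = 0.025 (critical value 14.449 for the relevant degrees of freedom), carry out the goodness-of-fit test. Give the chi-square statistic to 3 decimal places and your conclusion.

Ratio total = 23. Expected counts: 276×1/23 = 12, 276×2/23 = 24, 276×3/23 = 36, 276×2/23 = 24, 276×6/23 = 72, 276×5/23 = 60, 276×4/23 = 48.
χ² = (11−12)²/12 + (38−24)²/24 + (40−36)²/36 + (28−24)²/24 + (31−72)²/72 + (73−60)²/60 + (55−48)²/48
   = 0.0833 + 8.1667 + 0.4444 + 0.6667 + 23.3472 + 2.8167 + 1.0208
Sum = 36.546
df = 6. Since 36.546 > 14.449, we reject H₀.

36.546; reject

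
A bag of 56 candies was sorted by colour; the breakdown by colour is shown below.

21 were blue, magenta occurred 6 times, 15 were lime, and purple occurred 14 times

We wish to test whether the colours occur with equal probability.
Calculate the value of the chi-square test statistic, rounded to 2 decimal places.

Expected count for each of the 4 categories: 56/4 = 14.
cat          O        E   (O−E)²/E
blue        21       14      3.500
magenta      6       14      4.571
lime        15       14      0.071
purple      14       14      0.000
Sum = 8.14

8.14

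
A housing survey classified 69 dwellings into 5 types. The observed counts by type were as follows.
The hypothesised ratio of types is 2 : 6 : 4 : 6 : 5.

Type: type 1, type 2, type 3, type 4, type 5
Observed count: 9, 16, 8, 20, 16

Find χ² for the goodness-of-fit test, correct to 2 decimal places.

3.34

Ratio total = 23. Expected counts: 69×2/23 = 6, 69×6/23 = 18, 69×4/23 = 12, 69×6/23 = 18, 69×5/23 = 15.
χ² = (9−6)²/6 + (16−18)²/18 + (8−12)²/12 + (20−18)²/18 + (16−15)²/15
   = 1.500 + 0.222 + 1.333 + 0.222 + 0.067
Sum = 3.34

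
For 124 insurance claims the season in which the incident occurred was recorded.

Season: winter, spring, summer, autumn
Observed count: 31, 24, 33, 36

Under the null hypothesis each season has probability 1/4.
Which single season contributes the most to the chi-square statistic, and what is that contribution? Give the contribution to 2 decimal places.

Under H₀ each category has probability 1/4, so each expected count is 124/4 = 31.
χ² = (31−31)²/31 + (24−31)²/31 + (33−31)²/31 + (36−31)²/31
   = 0.000 + 1.581 + 0.129 + 0.806
The largest term is for spring: 1.58.

spring, 1.58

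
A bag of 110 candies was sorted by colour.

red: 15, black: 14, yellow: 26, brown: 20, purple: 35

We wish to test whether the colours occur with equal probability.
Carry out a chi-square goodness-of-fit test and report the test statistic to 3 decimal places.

Under H₀ each category has probability 1/5, so each expected count is 110/5 = 22.
red: (15 − 22)²/22 = 49/22 = 2.2273
black: (14 − 22)²/22 = 64/22 = 2.9091
yellow: (26 − 22)²/22 = 16/22 = 0.7273
brown: (20 − 22)²/22 = 4/22 = 0.1818
purple: (35 − 22)²/22 = 169/22 = 7.6818
Sum = 13.727

13.727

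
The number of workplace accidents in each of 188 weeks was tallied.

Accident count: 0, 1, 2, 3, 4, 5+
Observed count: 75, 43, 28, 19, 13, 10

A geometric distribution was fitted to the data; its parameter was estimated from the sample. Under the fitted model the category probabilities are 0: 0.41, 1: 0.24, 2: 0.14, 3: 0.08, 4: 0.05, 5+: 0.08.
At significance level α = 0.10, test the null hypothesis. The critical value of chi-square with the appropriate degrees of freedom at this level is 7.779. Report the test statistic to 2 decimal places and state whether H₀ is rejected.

Expected counts E_i = n·p_i: 188×0.41 = 77.08, 188×0.24 = 45.12, 188×0.14 = 26.32, 188×0.08 = 15.04, 188×0.05 = 9.4, 188×0.08 = 15.04.
0: (75 − 77.08)²/77.08 = 4.3264/77.08 = 0.056
1: (43 − 45.12)²/45.12 = 4.4944/45.12 = 0.100
2: (28 − 26.32)²/26.32 = 2.8224/26.32 = 0.107
3: (19 − 15.04)²/15.04 = 15.6816/15.04 = 1.043
4: (13 − 9.4)²/9.4 = 12.96/9.4 = 1.379
5+: (10 − 15.04)²/15.04 = 25.4016/15.04 = 1.689
Sum = 4.37
df = 4. Since 4.37 < 7.779, we do not reject H₀.

4.37; do not reject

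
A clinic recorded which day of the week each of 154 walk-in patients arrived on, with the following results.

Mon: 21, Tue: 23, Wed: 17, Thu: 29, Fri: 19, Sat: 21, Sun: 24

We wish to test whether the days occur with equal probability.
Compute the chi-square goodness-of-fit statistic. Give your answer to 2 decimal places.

4.09

Expected count for each of the 7 categories: 154/7 = 22.
χ² = (21−22)²/22 + (23−22)²/22 + (17−22)²/22 + (29−22)²/22 + (19−22)²/22 + (21−22)²/22 + (24−22)²/22
   = 0.045 + 0.045 + 1.136 + 2.227 + 0.409 + 0.045 + 0.182
Sum = 4.09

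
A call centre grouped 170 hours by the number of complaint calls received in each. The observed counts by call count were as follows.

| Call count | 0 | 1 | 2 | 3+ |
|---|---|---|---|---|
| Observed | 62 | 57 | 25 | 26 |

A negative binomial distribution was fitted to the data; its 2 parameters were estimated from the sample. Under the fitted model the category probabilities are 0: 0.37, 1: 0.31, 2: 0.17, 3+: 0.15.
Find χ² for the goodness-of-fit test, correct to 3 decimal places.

0.900

Expected counts E_i = n·p_i: 170×0.37 = 62.9, 170×0.31 = 52.7, 170×0.17 = 28.9, 170×0.15 = 25.5.
cat         O        E   (O−E)²/E
0          62     62.9     0.0129
1          57     52.7     0.3509
2          25     28.9     0.5263
3+         26     25.5     0.0098
Sum = 0.900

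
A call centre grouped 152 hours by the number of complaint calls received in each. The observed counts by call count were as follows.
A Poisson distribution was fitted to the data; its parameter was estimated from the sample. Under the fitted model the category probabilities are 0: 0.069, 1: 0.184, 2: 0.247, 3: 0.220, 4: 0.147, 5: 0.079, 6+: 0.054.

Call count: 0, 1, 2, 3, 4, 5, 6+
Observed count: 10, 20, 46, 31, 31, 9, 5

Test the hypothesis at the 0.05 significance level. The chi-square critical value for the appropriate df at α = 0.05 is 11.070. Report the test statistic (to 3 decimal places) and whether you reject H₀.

Expected counts E_i = n·p_i: 152×0.069 = 10.488, 152×0.184 = 27.968, 152×0.247 = 37.544, 152×0.220 = 33.44, 152×0.147 = 22.344, 152×0.079 = 12.008, 152×0.054 = 8.208.
0: (10 − 10.488)²/10.488 = 0.238144/10.488 = 0.0227
1: (20 − 27.968)²/27.968 = 63.489024/27.968 = 2.2701
2: (46 − 37.544)²/37.544 = 71.503936/37.544 = 1.9045
3: (31 − 33.44)²/33.44 = 5.9536/33.44 = 0.1780
4: (31 − 22.344)²/22.344 = 74.926336/22.344 = 3.3533
5: (9 − 12.008)²/12.008 = 9.048064/12.008 = 0.7535
6+: (5 − 8.208)²/8.208 = 10.291264/8.208 = 1.2538
Sum = 9.736
df = 5. Since 9.736 < 11.070, we do not reject H₀.

9.736; do not reject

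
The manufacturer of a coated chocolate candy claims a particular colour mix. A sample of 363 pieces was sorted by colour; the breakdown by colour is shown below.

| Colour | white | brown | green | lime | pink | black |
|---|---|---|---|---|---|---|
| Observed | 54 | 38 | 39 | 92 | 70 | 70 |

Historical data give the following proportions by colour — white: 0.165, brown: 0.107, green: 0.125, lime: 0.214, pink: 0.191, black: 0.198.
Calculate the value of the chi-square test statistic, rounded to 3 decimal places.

4.188

Expected counts E_i = n·p_i: 363×0.165 = 59.895, 363×0.107 = 38.841, 363×0.125 = 45.375, 363×0.214 = 77.682, 363×0.191 = 69.333, 363×0.198 = 71.874.
χ² = (54−59.895)²/59.895 + (38−38.841)²/38.841 + (39−45.375)²/45.375 + (92−77.682)²/77.682 + (70−69.333)²/69.333 + (70−71.874)²/71.874
   = 0.5802 + 0.0182 + 0.8957 + 2.6390 + 0.0064 + 0.0489
Sum = 4.188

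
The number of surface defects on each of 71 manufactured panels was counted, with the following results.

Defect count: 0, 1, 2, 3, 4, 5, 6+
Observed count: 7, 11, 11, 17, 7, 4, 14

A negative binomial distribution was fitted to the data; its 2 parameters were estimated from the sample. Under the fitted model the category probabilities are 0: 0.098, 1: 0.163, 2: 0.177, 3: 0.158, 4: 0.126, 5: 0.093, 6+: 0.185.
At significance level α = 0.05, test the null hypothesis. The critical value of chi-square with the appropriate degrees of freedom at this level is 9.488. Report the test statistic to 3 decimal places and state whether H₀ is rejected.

Expected counts E_i = n·p_i: 71×0.098 = 6.958, 71×0.163 = 11.573, 71×0.177 = 12.567, 71×0.158 = 11.218, 71×0.126 = 8.946, 71×0.093 = 6.603, 71×0.185 = 13.135.
χ² = (7−6.958)²/6.958 + (11−11.573)²/11.573 + (11−12.567)²/12.567 + (17−11.218)²/11.218 + (7−8.946)²/8.946 + (4−6.603)²/6.603 + (14−13.135)²/13.135
   = 0.0003 + 0.0284 + 0.1954 + 2.9802 + 0.4233 + 1.0261 + 0.0570
Sum = 4.711
df = 4. Since 4.711 < 9.488, we do not reject H₀.

4.711; do not reject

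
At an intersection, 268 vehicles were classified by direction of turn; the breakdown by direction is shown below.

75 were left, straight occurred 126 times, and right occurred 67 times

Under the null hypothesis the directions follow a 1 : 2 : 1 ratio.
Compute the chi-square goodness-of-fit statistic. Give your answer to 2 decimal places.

Ratio total = 4. Expected counts: 268×1/4 = 67, 268×2/4 = 134, 268×1/4 = 67.
left: (75 − 67)²/67 = 64/67 = 0.955
straight: (126 − 134)²/134 = 64/134 = 0.478
right: (67 − 67)²/67 = 0/67 = 0.000
Sum = 1.43

1.43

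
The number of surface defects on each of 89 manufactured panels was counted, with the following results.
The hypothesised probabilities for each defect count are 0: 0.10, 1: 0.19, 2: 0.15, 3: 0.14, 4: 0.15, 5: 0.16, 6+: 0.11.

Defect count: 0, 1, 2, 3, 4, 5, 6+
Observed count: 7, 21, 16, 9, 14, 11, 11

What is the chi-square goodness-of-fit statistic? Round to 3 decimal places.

Expected counts E_i = n·p_i: 89×0.10 = 8.9, 89×0.19 = 16.91, 89×0.15 = 13.35, 89×0.14 = 12.46, 89×0.15 = 13.35, 89×0.16 = 14.24, 89×0.11 = 9.79.
cat         O        E   (O−E)²/E
0           7      8.9     0.4056
1          21    16.91     0.9892
2          16    13.35     0.5260
3           9    12.46     0.9608
4          14    13.35     0.0316
5          11    14.24     0.7372
6+         11     9.79     0.1496
Sum = 3.800

3.800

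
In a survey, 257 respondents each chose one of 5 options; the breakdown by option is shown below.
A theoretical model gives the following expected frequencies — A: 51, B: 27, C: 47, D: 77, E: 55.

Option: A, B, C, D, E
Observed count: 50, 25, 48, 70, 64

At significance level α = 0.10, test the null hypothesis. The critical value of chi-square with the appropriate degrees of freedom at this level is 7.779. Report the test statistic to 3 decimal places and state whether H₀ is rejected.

2.298; do not reject

cat         O        E   (O−E)²/E
A          50       51     0.0196
B          25       27     0.1481
C          48       47     0.0213
D          70       77     0.6364
E          64       55     1.4727
Sum = 2.298
df = 4. Since 2.298 < 7.779, we do not reject H₀.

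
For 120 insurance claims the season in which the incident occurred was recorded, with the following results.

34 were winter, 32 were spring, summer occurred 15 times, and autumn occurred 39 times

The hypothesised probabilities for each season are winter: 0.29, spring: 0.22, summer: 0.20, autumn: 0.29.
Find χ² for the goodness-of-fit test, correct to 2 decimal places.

5.09

Expected counts E_i = n·p_i: 120×0.29 = 34.8, 120×0.22 = 26.4, 120×0.20 = 24, 120×0.29 = 34.8.
cat         O        E   (O−E)²/E
winter     34     34.8      0.018
spring     32     26.4      1.188
summer     15       24      3.375
autumn     39     34.8      0.507
Sum = 5.09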